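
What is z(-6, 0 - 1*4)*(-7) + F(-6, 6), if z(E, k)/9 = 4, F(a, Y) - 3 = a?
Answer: -255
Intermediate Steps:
F(a, Y) = 3 + a
z(E, k) = 36 (z(E, k) = 9*4 = 36)
z(-6, 0 - 1*4)*(-7) + F(-6, 6) = 36*(-7) + (3 - 6) = -252 - 3 = -255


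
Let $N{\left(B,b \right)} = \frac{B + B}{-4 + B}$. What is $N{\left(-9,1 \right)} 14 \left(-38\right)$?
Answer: $- \frac{9576}{13} \approx -736.62$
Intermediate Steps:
$N{\left(B,b \right)} = \frac{2 B}{-4 + B}$
$N{\left(-9,1 \right)} 14 \left(-38\right) = 2 \left(-9\right) \frac{1}{-4 - 9} \cdot 14 \left(-38\right) = 2 \left(-9\right) \frac{1}{-13} \cdot 14 \left(-38\right) = 2 \left(-9\right) \left(- \frac{1}{13}\right) 14 \left(-38\right) = \frac{18}{13} \cdot 14 \left(-38\right) = \frac{252}{13} \left(-38\right) = - \frac{9576}{13}$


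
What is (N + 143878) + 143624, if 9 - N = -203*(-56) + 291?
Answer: 275852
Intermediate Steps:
N = -11650 (N = 9 - (-203*(-56) + 291) = 9 - (11368 + 291) = 9 - 1*11659 = 9 - 11659 = -11650)
(N + 143878) + 143624 = (-11650 + 143878) + 143624 = 132228 + 143624 = 275852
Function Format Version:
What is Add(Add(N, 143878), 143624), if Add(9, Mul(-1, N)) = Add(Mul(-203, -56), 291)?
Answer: 275852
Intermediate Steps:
N = -11650 (N = Add(9, Mul(-1, Add(Mul(-203, -56), 291))) = Add(9, Mul(-1, Add(11368, 291))) = Add(9, Mul(-1, 11659)) = Add(9, -11659) = -11650)
Add(Add(N, 143878), 143624) = Add(Add(-11650, 143878), 143624) = Add(132228, 143624) = 275852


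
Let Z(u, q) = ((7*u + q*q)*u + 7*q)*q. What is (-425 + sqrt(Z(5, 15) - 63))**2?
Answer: 201637 - 1700*sqrt(5253) ≈ 78425.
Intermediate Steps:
Z(u, q) = q*(7*q + u*(q**2 + 7*u)) (Z(u, q) = ((7*u + q**2)*u + 7*q)*q = ((q**2 + 7*u)*u + 7*q)*q = (u*(q**2 + 7*u) + 7*q)*q = (7*q + u*(q**2 + 7*u))*q = q*(7*q + u*(q**2 + 7*u)))
(-425 + sqrt(Z(5, 15) - 63))**2 = (-425 + sqrt(15*(7*15 + 7*5**2 + 5*15**2) - 63))**2 = (-425 + sqrt(15*(105 + 7*25 + 5*225) - 63))**2 = (-425 + sqrt(15*(105 + 175 + 1125) - 63))**2 = (-425 + sqrt(15*1405 - 63))**2 = (-425 + sqrt(21075 - 63))**2 = (-425 + sqrt(21012))**2 = (-425 + 2*sqrt(5253))**2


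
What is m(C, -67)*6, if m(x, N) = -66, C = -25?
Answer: -396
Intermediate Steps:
m(C, -67)*6 = -66*6 = -396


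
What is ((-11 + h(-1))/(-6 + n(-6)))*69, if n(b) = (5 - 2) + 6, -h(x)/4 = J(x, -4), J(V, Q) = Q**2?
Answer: -1725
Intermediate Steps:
h(x) = -64 (h(x) = -4*(-4)**2 = -4*16 = -64)
n(b) = 9 (n(b) = 3 + 6 = 9)
((-11 + h(-1))/(-6 + n(-6)))*69 = ((-11 - 64)/(-6 + 9))*69 = -75/3*69 = -75*1/3*69 = -25*69 = -1725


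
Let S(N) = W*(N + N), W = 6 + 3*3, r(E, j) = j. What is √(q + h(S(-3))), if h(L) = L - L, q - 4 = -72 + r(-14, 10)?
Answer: I*√58 ≈ 7.6158*I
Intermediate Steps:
q = -58 (q = 4 + (-72 + 10) = 4 - 62 = -58)
W = 15 (W = 6 + 9 = 15)
S(N) = 30*N (S(N) = 15*(N + N) = 15*(2*N) = 30*N)
h(L) = 0
√(q + h(S(-3))) = √(-58 + 0) = √(-58) = I*√58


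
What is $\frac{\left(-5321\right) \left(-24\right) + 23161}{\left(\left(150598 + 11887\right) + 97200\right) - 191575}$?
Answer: $\frac{30173}{13622} \approx 2.215$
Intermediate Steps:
$\frac{\left(-5321\right) \left(-24\right) + 23161}{\left(\left(150598 + 11887\right) + 97200\right) - 191575} = \frac{127704 + 23161}{\left(162485 + 97200\right) - 191575} = \frac{150865}{259685 - 191575} = \frac{150865}{68110} = 150865 \cdot \frac{1}{68110} = \frac{30173}{13622}$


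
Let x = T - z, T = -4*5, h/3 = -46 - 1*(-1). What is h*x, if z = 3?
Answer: 3105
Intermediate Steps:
h = -135 (h = 3*(-46 - 1*(-1)) = 3*(-46 + 1) = 3*(-45) = -135)
T = -20
x = -23 (x = -20 - 1*3 = -20 - 3 = -23)
h*x = -135*(-23) = 3105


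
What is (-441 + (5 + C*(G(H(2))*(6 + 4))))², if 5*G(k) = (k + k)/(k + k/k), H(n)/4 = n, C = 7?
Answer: 13690000/81 ≈ 1.6901e+5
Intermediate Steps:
H(n) = 4*n
G(k) = 2*k/(5*(1 + k)) (G(k) = ((k + k)/(k + k/k))/5 = ((2*k)/(k + 1))/5 = ((2*k)/(1 + k))/5 = (2*k/(1 + k))/5 = 2*k/(5*(1 + k)))
(-441 + (5 + C*(G(H(2))*(6 + 4))))² = (-441 + (5 + 7*((2*(4*2)/(5*(1 + 4*2)))*(6 + 4))))² = (-441 + (5 + 7*(((⅖)*8/(1 + 8))*10)))² = (-441 + (5 + 7*(((⅖)*8/9)*10)))² = (-441 + (5 + 7*(((⅖)*8*(⅑))*10)))² = (-441 + (5 + 7*((16/45)*10)))² = (-441 + (5 + 7*(32/9)))² = (-441 + (5 + 224/9))² = (-441 + 269/9)² = (-3700/9)² = 13690000/81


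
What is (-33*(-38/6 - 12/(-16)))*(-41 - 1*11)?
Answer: -9581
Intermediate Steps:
(-33*(-38/6 - 12/(-16)))*(-41 - 1*11) = (-33*(-38*⅙ - 12*(-1/16)))*(-41 - 11) = -33*(-19/3 + ¾)*(-52) = -33*(-67/12)*(-52) = (737/4)*(-52) = -9581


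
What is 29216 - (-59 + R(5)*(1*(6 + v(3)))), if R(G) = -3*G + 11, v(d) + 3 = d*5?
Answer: 29347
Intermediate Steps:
v(d) = -3 + 5*d (v(d) = -3 + d*5 = -3 + 5*d)
R(G) = 11 - 3*G
29216 - (-59 + R(5)*(1*(6 + v(3)))) = 29216 - (-59 + (11 - 3*5)*(1*(6 + (-3 + 5*3)))) = 29216 - (-59 + (11 - 15)*(1*(6 + (-3 + 15)))) = 29216 - (-59 - 4*(6 + 12)) = 29216 - (-59 - 4*18) = 29216 - (-59 - 72) = 29216 - 1*(-131) = 29216 + 131 = 29347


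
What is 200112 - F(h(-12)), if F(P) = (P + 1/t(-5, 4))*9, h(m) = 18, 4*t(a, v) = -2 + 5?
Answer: 199938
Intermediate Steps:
t(a, v) = ¾ (t(a, v) = (-2 + 5)/4 = (¼)*3 = ¾)
F(P) = 12 + 9*P (F(P) = (P + 1/(¾))*9 = (P + 4/3)*9 = (4/3 + P)*9 = 12 + 9*P)
200112 - F(h(-12)) = 200112 - (12 + 9*18) = 200112 - (12 + 162) = 200112 - 1*174 = 200112 - 174 = 199938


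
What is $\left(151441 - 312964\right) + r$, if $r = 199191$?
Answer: $37668$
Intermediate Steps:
$\left(151441 - 312964\right) + r = \left(151441 - 312964\right) + 199191 = -161523 + 199191 = 37668$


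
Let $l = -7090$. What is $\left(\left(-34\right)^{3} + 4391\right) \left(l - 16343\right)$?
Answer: $818116329$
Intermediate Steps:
$\left(\left(-34\right)^{3} + 4391\right) \left(l - 16343\right) = \left(\left(-34\right)^{3} + 4391\right) \left(-7090 - 16343\right) = \left(-39304 + 4391\right) \left(-23433\right) = \left(-34913\right) \left(-23433\right) = 818116329$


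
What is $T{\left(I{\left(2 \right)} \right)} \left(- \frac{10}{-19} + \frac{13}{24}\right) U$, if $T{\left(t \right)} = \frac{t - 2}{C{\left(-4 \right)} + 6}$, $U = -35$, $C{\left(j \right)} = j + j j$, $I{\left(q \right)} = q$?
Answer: $0$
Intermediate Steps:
$C{\left(j \right)} = j + j^{2}$
$T{\left(t \right)} = - \frac{1}{9} + \frac{t}{18}$ ($T{\left(t \right)} = \frac{t - 2}{- 4 \left(1 - 4\right) + 6} = \frac{-2 + t}{\left(-4\right) \left(-3\right) + 6} = \frac{-2 + t}{12 + 6} = \frac{-2 + t}{18} = \left(-2 + t\right) \frac{1}{18} = - \frac{1}{9} + \frac{t}{18}$)
$T{\left(I{\left(2 \right)} \right)} \left(- \frac{10}{-19} + \frac{13}{24}\right) U = \left(- \frac{1}{9} + \frac{1}{18} \cdot 2\right) \left(- \frac{10}{-19} + \frac{13}{24}\right) \left(-35\right) = \left(- \frac{1}{9} + \frac{1}{9}\right) \left(\left(-10\right) \left(- \frac{1}{19}\right) + 13 \cdot \frac{1}{24}\right) \left(-35\right) = 0 \left(\frac{10}{19} + \frac{13}{24}\right) \left(-35\right) = 0 \cdot \frac{487}{456} \left(-35\right) = 0 \left(-35\right) = 0$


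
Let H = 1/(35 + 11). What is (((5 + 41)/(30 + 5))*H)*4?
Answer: 4/35 ≈ 0.11429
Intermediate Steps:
H = 1/46 ≈ 0.021739
(((5 + 41)/(30 + 5))*H)*4 = (((5 + 41)/(30 + 5))*(1/46))*4 = ((46/35)*(1/46))*4 = (1/35)*4 = 4/35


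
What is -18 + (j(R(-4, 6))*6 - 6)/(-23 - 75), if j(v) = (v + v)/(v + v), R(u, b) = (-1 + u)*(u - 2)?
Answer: -18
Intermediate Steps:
R(u, b) = (-1 + u)*(-2 + u)
j(v) = 1 (j(v) = (2*v)/((2*v)) = (2*v)*(1/(2*v)) = 1)
-18 + (j(R(-4, 6))*6 - 6)/(-23 - 75) = -18 + (1*6 - 6)/(-23 - 75) = -18 + (6 - 6)/(-98) = -18 + 0*(-1/98) = -18 + 0 = -18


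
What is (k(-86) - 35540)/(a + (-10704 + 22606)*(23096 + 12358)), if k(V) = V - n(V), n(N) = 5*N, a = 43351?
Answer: -35196/422016859 ≈ -8.3399e-5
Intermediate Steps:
k(V) = -4*V (k(V) = V - 5*V = -4*V)
(k(-86) - 35540)/(a + (-10704 + 22606)*(23096 + 12358)) = (-4*(-86) - 35540)/(43351 + (-10704 + 22606)*(23096 + 12358)) = (344 - 35540)/(43351 + 11902*35454) = -35196/(43351 + 421973508) = -35196/422016859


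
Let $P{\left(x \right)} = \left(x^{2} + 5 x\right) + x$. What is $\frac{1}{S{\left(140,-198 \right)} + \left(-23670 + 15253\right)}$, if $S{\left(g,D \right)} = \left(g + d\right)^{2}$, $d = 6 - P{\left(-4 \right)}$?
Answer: $\frac{1}{15299} \approx 6.5364 \cdot 10^{-5}$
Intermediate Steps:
$P{\left(x \right)} = x^{2} + 6 x$
$d = 14$ ($d = 6 - - 4 \left(6 - 4\right) = 6 - \left(-4\right) 2 = 6 - -8 = 6 + 8 = 14$)
$S{\left(g,D \right)} = \left(14 + g\right)^{2}$ ($S{\left(g,D \right)} = \left(g + 14\right)^{2} = \left(14 + g\right)^{2}$)
$\frac{1}{S{\left(140,-198 \right)} + \left(-23670 + 15253\right)} = \frac{1}{\left(14 + 140\right)^{2} + \left(-23670 + 15253\right)} = \frac{1}{154^{2} - 8417} = \frac{1}{23716 - 8417} = \frac{1}{15299}$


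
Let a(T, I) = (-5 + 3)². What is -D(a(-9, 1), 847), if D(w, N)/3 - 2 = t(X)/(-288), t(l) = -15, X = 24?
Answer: -197/32 ≈ -6.1563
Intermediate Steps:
a(T, I) = 4 (a(T, I) = (-2)² = 4)
D(w, N) = 197/32 (D(w, N) = 6 + 3*(-15/(-288)) = 6 + 3*(-15*(-1/288)) = 6 + 3*(5/96) = 6 + 5/32 = 197/32)
-D(a(-9, 1), 847) = -1*197/32 = -197/32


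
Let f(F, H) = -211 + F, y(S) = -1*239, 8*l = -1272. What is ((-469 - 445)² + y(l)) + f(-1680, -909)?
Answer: 833266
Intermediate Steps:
l = -159 (l = (⅛)*(-1272) = -159)
y(S) = -239
((-469 - 445)² + y(l)) + f(-1680, -909) = ((-469 - 445)² - 239) + (-211 - 1680) = ((-914)² - 239) - 1891 = (835396 - 239) - 1891 = 835157 - 1891 = 833266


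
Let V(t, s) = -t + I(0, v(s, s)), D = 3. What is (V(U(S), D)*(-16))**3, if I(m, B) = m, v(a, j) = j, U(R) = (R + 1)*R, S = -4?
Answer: 7077888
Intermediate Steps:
U(R) = R*(1 + R) (U(R) = (1 + R)*R = R*(1 + R))
V(t, s) = -t (V(t, s) = -t + 0 = -t)
(V(U(S), D)*(-16))**3 = (-(-4)*(1 - 4)*(-16))**3 = (-(-4)*(-3)*(-16))**3 = (-1*12*(-16))**3 = (-12*(-16))**3 = 192**3 = 7077888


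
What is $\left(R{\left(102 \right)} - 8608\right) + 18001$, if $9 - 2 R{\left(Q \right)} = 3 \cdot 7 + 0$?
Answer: $9387$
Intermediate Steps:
$R{\left(Q \right)} = -6$ ($R{\left(Q \right)} = \frac{9}{2} - \frac{3 \cdot 7 + 0}{2} = \frac{9}{2} - \frac{21 + 0}{2} = \frac{9}{2} - \frac{21}{2} = -6$)
$\left(R{\left(102 \right)} - 8608\right) + 18001 = \left(-6 - 8608\right) + 18001 = -8614 + 18001 = 9387$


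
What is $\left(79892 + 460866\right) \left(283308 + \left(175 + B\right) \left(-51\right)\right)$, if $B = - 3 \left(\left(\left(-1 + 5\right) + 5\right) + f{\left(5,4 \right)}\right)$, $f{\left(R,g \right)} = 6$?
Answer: $149615841924$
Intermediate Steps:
$B = -45$ ($B = - 3 \left(\left(\left(-1 + 5\right) + 5\right) + 6\right) = - 3 \left(\left(4 + 5\right) + 6\right) = - 3 \left(9 + 6\right) = \left(-3\right) 15 = -45$)
$\left(79892 + 460866\right) \left(283308 + \left(175 + B\right) \left(-51\right)\right) = \left(79892 + 460866\right) \left(283308 + \left(175 - 45\right) \left(-51\right)\right) = 540758 \left(283308 + 130 \left(-51\right)\right) = 540758 \left(283308 - 6630\right) = 540758 \cdot 276678 = 149615841924$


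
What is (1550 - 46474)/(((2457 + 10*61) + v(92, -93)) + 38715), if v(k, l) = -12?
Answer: -22462/20885 ≈ -1.0755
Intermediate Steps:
(1550 - 46474)/(((2457 + 10*61) + v(92, -93)) + 38715) = (1550 - 46474)/(((2457 + 10*61) - 12) + 38715) = -44924/(((2457 + 610) - 12) + 38715) = -44924/((3067 - 12) + 38715) = -44924/(3055 + 38715) = -44924/41770 = -44924*1/41770 = -22462/20885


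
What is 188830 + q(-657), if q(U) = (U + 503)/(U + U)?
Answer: 124061387/657 ≈ 1.8883e+5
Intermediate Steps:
q(U) = (503 + U)/(2*U) (q(U) = (503 + U)/((2*U)) = (503 + U)*(1/(2*U)) = (503 + U)/(2*U))
188830 + q(-657) = 188830 + (1/2)*(503 - 657)/(-657) = 188830 + (1/2)*(-1/657)*(-154) = 188830 + 77/657 = 124061387/657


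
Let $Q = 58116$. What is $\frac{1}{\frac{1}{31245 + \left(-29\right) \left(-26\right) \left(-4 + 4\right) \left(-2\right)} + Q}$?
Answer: $\frac{31245}{1815834421} \approx 1.7207 \cdot 10^{-5}$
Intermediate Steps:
$\frac{1}{\frac{1}{31245 + \left(-29\right) \left(-26\right) \left(-4 + 4\right) \left(-2\right)} + Q} = \frac{1}{\frac{1}{31245 + \left(-29\right) \left(-26\right) \left(-4 + 4\right) \left(-2\right)} + 58116} = \frac{1}{\frac{1}{31245 + 754 \cdot 0 \left(-2\right)} + 58116} = \frac{1}{\frac{1}{31245 + 754 \cdot 0} + 58116} = \frac{1}{\frac{1}{31245 + 0} + 58116} = \frac{1}{\frac{1}{31245} + 58116} = \frac{1}{\frac{1815834421}{31245}} = \frac{31245}{1815834421}$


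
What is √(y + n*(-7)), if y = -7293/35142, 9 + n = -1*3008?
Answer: √2897874156990/11714 ≈ 145.32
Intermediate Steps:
n = -3017 (n = -9 - 1*3008 = -9 - 3008 = -3017)
y = -2431/11714 (y = -7293*1/35142 = -2431/11714 ≈ -0.20753)
√(y + n*(-7)) = √(-2431/11714 - 3017*(-7)) = √(-2431/11714 + 21119) = √(247385535/11714) = √2897874156990/11714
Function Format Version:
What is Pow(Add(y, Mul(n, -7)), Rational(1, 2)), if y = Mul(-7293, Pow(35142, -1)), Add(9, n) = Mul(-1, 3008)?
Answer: Mul(Rational(1, 11714), Pow(2897874156990, Rational(1, 2))) ≈ 145.32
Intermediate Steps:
n = -3017 (n = Add(-9, Mul(-1, 3008)) = Add(-9, -3008) = -3017)
y = Rational(-2431, 11714) (y = Mul(-7293, Rational(1, 35142)) = Rational(-2431, 11714) ≈ -0.20753)
Pow(Add(y, Mul(n, -7)), Rational(1, 2)) = Pow(Add(Rational(-2431, 11714), Mul(-3017, -7)), Rational(1, 2)) = Pow(Add(Rational(-2431, 11714), 21119), Rational(1, 2)) = Pow(Rational(247385535, 11714), Rational(1, 2)) = Mul(Rational(1, 11714), Pow(2897874156990, Rational(1, 2)))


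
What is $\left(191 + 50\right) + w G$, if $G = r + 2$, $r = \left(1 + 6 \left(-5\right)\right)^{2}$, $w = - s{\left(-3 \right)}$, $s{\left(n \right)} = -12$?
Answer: $10357$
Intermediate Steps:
$w = 12$ ($w = \left(-1\right) \left(-12\right) = 12$)
$r = 841$ ($r = \left(1 - 30\right)^{2} = \left(-29\right)^{2} = 841$)
$G = 843$ ($G = 841 + 2 = 843$)
$\left(191 + 50\right) + w G = \left(191 + 50\right) + 12 \cdot 843 = 241 + 10116 = 10357$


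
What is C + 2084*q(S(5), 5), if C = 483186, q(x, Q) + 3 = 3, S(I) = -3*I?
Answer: 483186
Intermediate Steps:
q(x, Q) = 0 (q(x, Q) = -3 + 3 = 0)
C + 2084*q(S(5), 5) = 483186 + 2084*0 = 483186 + 0 = 483186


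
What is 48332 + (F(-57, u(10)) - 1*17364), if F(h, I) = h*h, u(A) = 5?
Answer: 34217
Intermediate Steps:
F(h, I) = h²
48332 + (F(-57, u(10)) - 1*17364) = 48332 + ((-57)² - 1*17364) = 48332 + (3249 - 17364) = 48332 - 14115 = 34217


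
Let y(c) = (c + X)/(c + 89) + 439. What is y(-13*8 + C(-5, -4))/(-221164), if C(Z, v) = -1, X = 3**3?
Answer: -3551/1769312 ≈ -0.0020070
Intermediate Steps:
X = 27
y(c) = 439 + (27 + c)/(89 + c) (y(c) = (c + 27)/(c + 89) + 439 = (27 + c)/(89 + c) + 439 = 439 + (27 + c)/(89 + c))
y(-13*8 + C(-5, -4))/(-221164) = (2*(19549 + 220*(-13*8 - 1))/(89 + (-13*8 - 1)))/(-221164) = (2*(19549 + 220*(-104 - 1))/(89 + (-104 - 1)))*(-1/221164) = (2*(19549 + 220*(-105))/(89 - 105))*(-1/221164) = (2*(19549 - 23100)/(-16))*(-1/221164) = (2*(-1/16)*(-3551))*(-1/221164) = (3551/8)*(-1/221164) = -3551/1769312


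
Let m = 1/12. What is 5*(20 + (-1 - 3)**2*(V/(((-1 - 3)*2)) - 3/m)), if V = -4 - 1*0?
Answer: -2740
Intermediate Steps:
m = 1/12 (m = 1*(1/12) = 1/12 ≈ 0.083333)
V = -4 (V = -4 + 0 = -4)
5*(20 + (-1 - 3)**2*(V/(((-1 - 3)*2)) - 3/m)) = 5*(20 + (-1 - 3)**2*(-4*1/(2*(-1 - 3)) - 3/1/12)) = 5*(20 + (-4)**2*(-4/((-4*2)) - 3*12)) = 5*(20 + 16*(-4/(-8) - 36)) = 5*(20 + 16*(-4*(-1/8) - 36)) = 5*(20 + 16*(1/2 - 36)) = 5*(20 + 16*(-71/2)) = 5*(20 - 568) = 5*(-548) = -2740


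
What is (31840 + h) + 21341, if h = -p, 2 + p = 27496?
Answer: 25687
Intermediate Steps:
p = 27494 (p = -2 + 27496 = 27494)
h = -27494 (h = -1*27494 = -27494)
(31840 + h) + 21341 = (31840 - 27494) + 21341 = 4346 + 21341 = 25687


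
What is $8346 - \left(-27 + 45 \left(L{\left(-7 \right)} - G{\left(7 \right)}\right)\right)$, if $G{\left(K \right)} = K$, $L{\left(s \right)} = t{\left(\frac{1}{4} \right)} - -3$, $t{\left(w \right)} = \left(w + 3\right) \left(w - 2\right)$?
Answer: $\frac{140943}{16} \approx 8808.9$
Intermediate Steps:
$t{\left(w \right)} = \left(-2 + w\right) \left(3 + w\right)$ ($t{\left(w \right)} = \left(3 + w\right) \left(-2 + w\right) = \left(-2 + w\right) \left(3 + w\right)$)
$L{\left(s \right)} = - \frac{43}{16}$ ($L{\left(s \right)} = \left(-6 + \frac{1}{4} + \left(\frac{1}{4}\right)^{2}\right) - -3 = \left(-6 + \frac{1}{4} + \left(\frac{1}{4}\right)^{2}\right) + 3 = \left(-6 + \frac{1}{4} + \frac{1}{16}\right) + 3 = - \frac{91}{16} + 3 = - \frac{43}{16}$)
$8346 - \left(-27 + 45 \left(L{\left(-7 \right)} - G{\left(7 \right)}\right)\right) = 8346 - \left(-27 + 45 \left(- \frac{43}{16} - 7\right)\right) = 8346 + \left(\left(-45\right) \left(- \frac{155}{16}\right) + 27\right) = 8346 + \left(\frac{6975}{16} + 27\right) = 8346 + \frac{7407}{16} = \frac{140943}{16}$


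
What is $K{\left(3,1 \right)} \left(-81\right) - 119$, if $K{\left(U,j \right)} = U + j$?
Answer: $-443$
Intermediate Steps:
$K{\left(3,1 \right)} \left(-81\right) - 119 = \left(3 + 1\right) \left(-81\right) - 119 = 4 \left(-81\right) - 119 = -324 - 119 = -443$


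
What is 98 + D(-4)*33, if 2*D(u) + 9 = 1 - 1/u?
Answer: -239/8 ≈ -29.875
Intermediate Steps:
D(u) = -4 - 1/(2*u) (D(u) = -9/2 + (1 - 1/u)/2 = -9/2 + (1/2 - 1/(2*u)) = -4 - 1/(2*u))
98 + D(-4)*33 = 98 + (-4 - 1/2/(-4))*33 = 98 + (-4 - 1/2*(-1/4))*33 = 98 + (-4 + 1/8)*33 = 98 - 31/8*33 = 98 - 1023/8 = -239/8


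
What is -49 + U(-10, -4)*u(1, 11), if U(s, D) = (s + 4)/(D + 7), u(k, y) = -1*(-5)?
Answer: -59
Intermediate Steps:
u(k, y) = 5
U(s, D) = (4 + s)/(7 + D)
-49 + U(-10, -4)*u(1, 11) = -49 + ((4 - 10)/(7 - 4))*5 = -49 + (-6/3)*5 = -49 + ((⅓)*(-6))*5 = -49 - 2*5 = -49 - 10 = -59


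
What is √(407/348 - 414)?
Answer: I*√12498855/174 ≈ 20.318*I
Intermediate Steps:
√(407/348 - 414) = √(-143665/348) = I*√12498855/174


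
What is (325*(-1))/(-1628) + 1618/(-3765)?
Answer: -1410479/6129420 ≈ -0.23012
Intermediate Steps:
(325*(-1))/(-1628) + 1618/(-3765) = -325*(-1/1628) + 1618*(-1/3765) = 325/1628 - 1618/3765 = -1410479/6129420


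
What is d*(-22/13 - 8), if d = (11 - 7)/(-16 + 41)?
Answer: -504/325 ≈ -1.5508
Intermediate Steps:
d = 4/25 ≈ 0.16000
d*(-22/13 - 8) = 4*(-22/13 - 8)/25 = (4/25)*(-126/13) = -504/325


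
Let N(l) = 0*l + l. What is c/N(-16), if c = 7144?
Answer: -893/2 ≈ -446.50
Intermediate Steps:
N(l) = l (N(l) = 0 + l = l)
c/N(-16) = 7144/(-16) = 7144*(-1/16) = -893/2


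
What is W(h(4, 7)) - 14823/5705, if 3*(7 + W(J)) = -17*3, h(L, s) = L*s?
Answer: -151743/5705 ≈ -26.598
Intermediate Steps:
W(J) = -24 (W(J) = -7 + (-17*3)/3 = -7 + (⅓)*(-51) = -7 - 17 = -24)
W(h(4, 7)) - 14823/5705 = -24 - 14823/5705 = -151743/5705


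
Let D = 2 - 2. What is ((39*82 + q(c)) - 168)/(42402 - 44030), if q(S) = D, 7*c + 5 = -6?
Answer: -1515/814 ≈ -1.8612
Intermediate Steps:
c = -11/7 (c = -5/7 + (⅐)*(-6) = -5/7 - 6/7 = -11/7 ≈ -1.5714)
D = 0
q(S) = 0
((39*82 + q(c)) - 168)/(42402 - 44030) = ((39*82 + 0) - 168)/(42402 - 44030) = ((3198 + 0) - 168)/(-1628) = (3198 - 168)*(-1/1628) = 3030*(-1/1628) = -1515/814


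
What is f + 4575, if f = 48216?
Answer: 52791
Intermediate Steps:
f + 4575 = 48216 + 4575 = 52791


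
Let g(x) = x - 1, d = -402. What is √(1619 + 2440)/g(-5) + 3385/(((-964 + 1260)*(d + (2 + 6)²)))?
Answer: -3385/100048 - √451/2 ≈ -10.652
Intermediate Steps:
g(x) = -1 + x
√(1619 + 2440)/g(-5) + 3385/(((-964 + 1260)*(d + (2 + 6)²))) = √(1619 + 2440)/(-1 - 5) + 3385/(((-964 + 1260)*(-402 + (2 + 6)²))) = √4059/(-6) + 3385/((296*(-402 + 8²))) = (3*√451)*(-⅙) + 3385/((296*(-402 + 64))) = -√451/2 + 3385/((296*(-338))) = -√451/2 + 3385/(-100048) = -√451/2 + 3385*(-1/100048) = -√451/2 - 3385/100048 = -3385/100048 - √451/2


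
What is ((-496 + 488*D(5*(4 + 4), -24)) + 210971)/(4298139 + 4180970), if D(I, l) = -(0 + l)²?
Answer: -70613/8479109 ≈ -0.0083279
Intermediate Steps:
D(I, l) = -l²
((-496 + 488*D(5*(4 + 4), -24)) + 210971)/(4298139 + 4180970) = ((-496 + 488*(-1*(-24)²)) + 210971)/(4298139 + 4180970) = ((-496 + 488*(-1*576)) + 210971)/8479109 = ((-496 + 488*(-576)) + 210971)*(1/8479109) = ((-496 - 281088) + 210971)*(1/8479109) = (-281584 + 210971)*(1/8479109) = -70613*1/8479109 = -70613/8479109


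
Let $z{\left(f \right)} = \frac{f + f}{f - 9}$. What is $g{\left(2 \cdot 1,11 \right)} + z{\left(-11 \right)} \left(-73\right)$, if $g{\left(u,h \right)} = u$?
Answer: $- \frac{783}{10} \approx -78.3$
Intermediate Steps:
$z{\left(f \right)} = \frac{2 f}{-9 + f}$
$g{\left(2 \cdot 1,11 \right)} + z{\left(-11 \right)} \left(-73\right) = 2 \cdot 1 + 2 \left(-11\right) \frac{1}{-9 - 11} \left(-73\right) = 2 + 2 \left(-11\right) \frac{1}{-20} \left(-73\right) = 2 + 2 \left(-11\right) \left(- \frac{1}{20}\right) \left(-73\right) = 2 + \frac{11}{10} \left(-73\right) = 2 - \frac{803}{10} = - \frac{783}{10}$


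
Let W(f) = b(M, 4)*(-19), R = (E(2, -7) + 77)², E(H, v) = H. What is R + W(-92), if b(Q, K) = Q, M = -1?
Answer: 6260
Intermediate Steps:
R = 6241 (R = (2 + 77)² = 79² = 6241)
W(f) = 19 (W(f) = -1*(-19) = 19)
R + W(-92) = 6241 + 19 = 6260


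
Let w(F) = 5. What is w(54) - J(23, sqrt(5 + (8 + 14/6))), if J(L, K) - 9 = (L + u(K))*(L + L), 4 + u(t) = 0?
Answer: -878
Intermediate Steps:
u(t) = -4 (u(t) = -4 + 0 = -4)
J(L, K) = 9 + 2*L*(-4 + L) (J(L, K) = 9 + (L - 4)*(L + L) = 9 + (-4 + L)*(2*L) = 9 + 2*L*(-4 + L))
w(54) - J(23, sqrt(5 + (8 + 14/6))) = 5 - (9 - 8*23 + 2*23**2) = 5 - (9 - 184 + 2*529) = 5 - (9 - 184 + 1058) = 5 - 1*883 = 5 - 883 = -878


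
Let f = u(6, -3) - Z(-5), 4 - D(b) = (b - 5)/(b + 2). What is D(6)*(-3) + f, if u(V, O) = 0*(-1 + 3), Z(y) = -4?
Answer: -61/8 ≈ -7.6250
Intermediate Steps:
u(V, O) = 0 (u(V, O) = 0*2 = 0)
D(b) = 4 - (-5 + b)/(2 + b) (D(b) = 4 - (b - 5)/(b + 2) = 4 - (-5 + b)/(2 + b))
f = 4 (f = 0 - 1*(-4) = 0 + 4 = 4)
D(6)*(-3) + f = ((13 + 3*6)/(2 + 6))*(-3) + 4 = ((13 + 18)/8)*(-3) + 4 = ((⅛)*31)*(-3) + 4 = (31/8)*(-3) + 4 = -93/8 + 4 = -61/8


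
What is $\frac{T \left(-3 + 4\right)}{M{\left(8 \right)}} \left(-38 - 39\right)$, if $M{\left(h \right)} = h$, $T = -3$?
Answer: $\frac{231}{8} \approx 28.875$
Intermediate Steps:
$\frac{T \left(-3 + 4\right)}{M{\left(8 \right)}} \left(-38 - 39\right) = \frac{\left(-3\right) \left(-3 + 4\right)}{8} \left(-38 - 39\right) = \left(-3\right) 1 \cdot \frac{1}{8} \left(-77\right) = \left(-3\right) \frac{1}{8} \left(-77\right) = \left(- \frac{3}{8}\right) \left(-77\right) = \frac{231}{8}$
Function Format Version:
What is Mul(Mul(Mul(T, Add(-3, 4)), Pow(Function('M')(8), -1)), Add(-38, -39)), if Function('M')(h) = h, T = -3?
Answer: Rational(231, 8) ≈ 28.875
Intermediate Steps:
Mul(Mul(Mul(T, Add(-3, 4)), Pow(Function('M')(8), -1)), Add(-38, -39)) = Mul(Mul(Mul(-3, Add(-3, 4)), Pow(8, -1)), Add(-38, -39)) = Mul(Mul(Mul(-3, 1), Rational(1, 8)), -77) = Mul(Mul(-3, Rational(1, 8)), -77) = Mul(Rational(-3, 8), -77) = Rational(231, 8)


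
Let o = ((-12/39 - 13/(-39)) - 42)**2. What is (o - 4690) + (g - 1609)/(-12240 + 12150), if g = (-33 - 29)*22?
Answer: -44034773/15210 ≈ -2895.1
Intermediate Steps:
g = -1364 (g = -62*22 = -1364)
o = 2679769/1521 (o = ((-12*1/39 - 13*(-1/39)) - 42)**2 = ((-4/13 + 1/3) - 42)**2 = (1/39 - 42)**2 = (-1637/39)**2 = 2679769/1521 ≈ 1761.8)
(o - 4690) + (g - 1609)/(-12240 + 12150) = (2679769/1521 - 4690) + (-1364 - 1609)/(-12240 + 12150) = -4453721/1521 - 2973/(-90) = -4453721/1521 - 2973*(-1/90) = -4453721/1521 + 991/30 = -44034773/15210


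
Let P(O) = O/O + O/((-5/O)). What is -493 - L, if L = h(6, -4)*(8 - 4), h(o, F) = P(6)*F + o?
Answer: -3081/5 ≈ -616.20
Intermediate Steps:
P(O) = 1 - O²/5 (P(O) = 1 + O*(-O/5) = 1 - O²/5)
h(o, F) = o - 31*F/5 (h(o, F) = (1 - ⅕*6²)*F + o = (1 - ⅕*36)*F + o = (1 - 36/5)*F + o = -31*F/5 + o = o - 31*F/5)
L = 616/5 (L = (6 - 31/5*(-4))*(8 - 4) = (6 + 124/5)*4 = (154/5)*4 = 616/5 ≈ 123.20)
-493 - L = -493 - 1*616/5 = -493 - 616/5 = -3081/5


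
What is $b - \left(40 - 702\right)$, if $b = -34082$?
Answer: $-33420$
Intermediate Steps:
$b - \left(40 - 702\right) = -34082 - \left(40 - 702\right) = -34082 - -662 = -34082 + 662 = -33420$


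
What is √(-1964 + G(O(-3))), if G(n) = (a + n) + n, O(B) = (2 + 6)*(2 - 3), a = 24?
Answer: 2*I*√489 ≈ 44.227*I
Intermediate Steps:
O(B) = -8 (O(B) = 8*(-1) = -8)
G(n) = 24 + 2*n (G(n) = (24 + n) + n = 24 + 2*n)
√(-1964 + G(O(-3))) = √(-1964 + (24 + 2*(-8))) = √(-1964 + (24 - 16)) = √(-1964 + 8) = √(-1956) = 2*I*√489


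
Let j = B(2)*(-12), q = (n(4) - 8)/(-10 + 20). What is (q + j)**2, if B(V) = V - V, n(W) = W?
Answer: 4/25 ≈ 0.16000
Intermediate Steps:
B(V) = 0
q = -2/5 (q = (4 - 8)/(-10 + 20) = -4/10 = -4*1/10 = -2/5 ≈ -0.40000)
j = 0 (j = 0*(-12) = 0)
(q + j)**2 = (-2/5 + 0)**2 = (-2/5)**2 = 4/25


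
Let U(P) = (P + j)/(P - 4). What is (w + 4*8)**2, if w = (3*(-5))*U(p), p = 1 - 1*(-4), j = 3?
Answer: 7744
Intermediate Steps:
p = 5 (p = 1 + 4 = 5)
U(P) = (3 + P)/(-4 + P) (U(P) = (P + 3)/(P - 4) = (3 + P)/(-4 + P))
w = -120 (w = (3*(-5))*((3 + 5)/(-4 + 5)) = -15*8/1 = -15*8 = -120)
(w + 4*8)**2 = (-120 + 4*8)**2 = (-120 + 32)**2 = (-88)**2 = 7744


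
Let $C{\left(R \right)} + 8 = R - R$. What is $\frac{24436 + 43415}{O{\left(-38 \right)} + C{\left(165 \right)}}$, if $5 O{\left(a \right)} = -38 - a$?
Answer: $- \frac{67851}{8} \approx -8481.4$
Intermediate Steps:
$O{\left(a \right)} = - \frac{38}{5} - \frac{a}{5}$ ($O{\left(a \right)} = \frac{-38 - a}{5} = - \frac{38}{5} - \frac{a}{5}$)
$C{\left(R \right)} = -8$ ($C{\left(R \right)} = -8 + \left(R - R\right) = -8 + 0 = -8$)
$\frac{24436 + 43415}{O{\left(-38 \right)} + C{\left(165 \right)}} = \frac{24436 + 43415}{\left(- \frac{38}{5} - - \frac{38}{5}\right) - 8} = \frac{67851}{\left(- \frac{38}{5} + \frac{38}{5}\right) - 8} = \frac{67851}{0 - 8} = \frac{67851}{-8} = 67851 \left(- \frac{1}{8}\right) = - \frac{67851}{8}$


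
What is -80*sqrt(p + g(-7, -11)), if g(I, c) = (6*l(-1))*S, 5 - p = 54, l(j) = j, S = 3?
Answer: -80*I*sqrt(67) ≈ -654.83*I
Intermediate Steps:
p = -49 (p = 5 - 1*54 = 5 - 54 = -49)
g(I, c) = -18 (g(I, c) = (6*(-1))*3 = -6*3 = -18)
-80*sqrt(p + g(-7, -11)) = -80*sqrt(-49 - 18) = -80*I*sqrt(67)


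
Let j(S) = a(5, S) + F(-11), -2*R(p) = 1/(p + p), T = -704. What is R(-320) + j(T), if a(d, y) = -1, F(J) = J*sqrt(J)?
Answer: -1279/1280 - 11*I*sqrt(11) ≈ -0.99922 - 36.483*I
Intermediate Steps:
F(J) = J**(3/2)
R(p) = -1/(4*p) (R(p) = -1/(2*(p + p)) = -1/(2*p)/2 = -1/(4*p))
j(S) = -1 - 11*I*sqrt(11) (j(S) = -1 + (-11)**(3/2) = -1 - 11*I*sqrt(11))
R(-320) + j(T) = -1/4/(-320) + (-1 - 11*I*sqrt(11)) = -1/4*(-1/320) + (-1 - 11*I*sqrt(11)) = 1/1280 + (-1 - 11*I*sqrt(11)) = -1279/1280 - 11*I*sqrt(11)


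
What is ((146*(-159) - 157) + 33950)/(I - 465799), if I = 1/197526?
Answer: -2089627554/92007413273 ≈ -0.022712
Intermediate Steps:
I = 1/197526 ≈ 5.0626e-6
((146*(-159) - 157) + 33950)/(I - 465799) = ((146*(-159) - 157) + 33950)/(1/197526 - 465799) = ((-23214 - 157) + 33950)/(-92007413273/197526) = (-23371 + 33950)*(-197526/92007413273) = 10579*(-197526/92007413273) = -2089627554/92007413273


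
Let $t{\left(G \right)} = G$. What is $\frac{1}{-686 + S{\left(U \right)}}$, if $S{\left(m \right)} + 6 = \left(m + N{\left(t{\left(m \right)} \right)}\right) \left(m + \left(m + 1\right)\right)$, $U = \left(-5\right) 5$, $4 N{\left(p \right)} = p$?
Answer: $\frac{4}{3357} \approx 0.0011915$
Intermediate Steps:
$N{\left(p \right)} = \frac{p}{4}$
$U = -25$
$S{\left(m \right)} = -6 + \frac{5 m \left(1 + 2 m\right)}{4}$ ($S{\left(m \right)} = -6 + \left(m + \frac{m}{4}\right) \left(m + \left(m + 1\right)\right) = -6 + \frac{5 m}{4} \left(m + \left(1 + m\right)\right) = -6 + \frac{5 m}{4} \left(1 + 2 m\right) = -6 + \frac{5 m \left(1 + 2 m\right)}{4}$)
$\frac{1}{-686 + S{\left(U \right)}} = \frac{1}{-686 + \left(-6 + \frac{5 \left(-25\right)^{2}}{2} + \frac{5}{4} \left(-25\right)\right)} = \frac{1}{-686 - - \frac{6101}{4}} = \frac{1}{-686 + \frac{6101}{4}} = \frac{1}{\frac{3357}{4}} = \frac{4}{3357}$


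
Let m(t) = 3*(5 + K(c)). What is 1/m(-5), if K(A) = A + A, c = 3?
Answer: 1/33 ≈ 0.030303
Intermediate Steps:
K(A) = 2*A
m(t) = 33 (m(t) = 3*(5 + 2*3) = 3*(5 + 6) = 3*11 = 33)
1/m(-5) = 1/33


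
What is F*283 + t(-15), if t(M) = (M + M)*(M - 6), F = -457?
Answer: -128701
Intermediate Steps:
t(M) = 2*M*(-6 + M) (t(M) = (2*M)*(-6 + M) = 2*M*(-6 + M))
F*283 + t(-15) = -457*283 + 2*(-15)*(-6 - 15) = -129331 + 2*(-15)*(-21) = -129331 + 630 = -128701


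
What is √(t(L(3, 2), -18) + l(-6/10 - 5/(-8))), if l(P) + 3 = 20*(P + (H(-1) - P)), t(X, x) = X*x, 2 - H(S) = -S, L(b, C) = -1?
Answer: √35 ≈ 5.9161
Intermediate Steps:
H(S) = 2 + S (H(S) = 2 - (-1)*S = 2 + S)
l(P) = 17 (l(P) = -3 + 20*(P + ((2 - 1) - P)) = -3 + 20*(P + (1 - P)) = -3 + 20*1 = -3 + 20 = 17)
√(t(L(3, 2), -18) + l(-6/10 - 5/(-8))) = √(-1*(-18) + 17) = √(18 + 17) = √35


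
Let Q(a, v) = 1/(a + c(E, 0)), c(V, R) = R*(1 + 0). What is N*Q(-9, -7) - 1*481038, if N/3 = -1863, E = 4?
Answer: -480417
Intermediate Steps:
N = -5589 (N = 3*(-1863) = -5589)
c(V, R) = R (c(V, R) = R*1 = R)
Q(a, v) = 1/a (Q(a, v) = 1/(a + 0) = 1/a)
N*Q(-9, -7) - 1*481038 = -5589/(-9) - 1*481038 = -5589*(-⅑) - 481038 = 621 - 481038 = -480417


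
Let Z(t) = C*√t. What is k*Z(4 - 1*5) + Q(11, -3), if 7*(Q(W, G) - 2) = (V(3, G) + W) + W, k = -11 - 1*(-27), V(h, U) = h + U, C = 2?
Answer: 36/7 + 32*I ≈ 5.1429 + 32.0*I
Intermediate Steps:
Z(t) = 2*√t
V(h, U) = U + h
k = 16 (k = -11 + 27 = 16)
Q(W, G) = 17/7 + G/7 + 2*W/7 (Q(W, G) = 2 + (((G + 3) + W) + W)/7 = 2 + (((3 + G) + W) + W)/7 = 2 + ((3 + G + W) + W)/7 = 2 + (3 + G + 2*W)/7 = 2 + (3/7 + G/7 + 2*W/7) = 17/7 + G/7 + 2*W/7)
k*Z(4 - 1*5) + Q(11, -3) = 16*(2*√(4 - 1*5)) + (17/7 + (⅐)*(-3) + (2/7)*11) = 16*(2*√(4 - 5)) + (17/7 - 3/7 + 22/7) = 16*(2*√(-1)) + 36/7 = 16*(2*I) + 36/7 = 32*I + 36/7 = 36/7 + 32*I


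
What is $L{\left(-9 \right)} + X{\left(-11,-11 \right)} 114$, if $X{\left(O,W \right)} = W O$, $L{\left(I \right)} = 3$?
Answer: $13797$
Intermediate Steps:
$X{\left(O,W \right)} = O W$
$L{\left(-9 \right)} + X{\left(-11,-11 \right)} 114 = 3 + \left(-11\right) \left(-11\right) 114 = 3 + 121 \cdot 114 = 3 + 13794 = 13797$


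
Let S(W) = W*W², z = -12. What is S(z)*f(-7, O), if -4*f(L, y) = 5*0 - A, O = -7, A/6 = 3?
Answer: -7776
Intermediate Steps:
A = 18 (A = 6*3 = 18)
f(L, y) = 9/2 (f(L, y) = -(5*0 - 1*18)/4 = -(0 - 18)/4 = -¼*(-18) = 9/2)
S(W) = W³
S(z)*f(-7, O) = (-12)³*(9/2) = -1728*9/2 = -7776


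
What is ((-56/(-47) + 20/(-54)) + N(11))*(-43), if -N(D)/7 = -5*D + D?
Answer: -16851442/1269 ≈ -13279.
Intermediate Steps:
N(D) = 28*D (N(D) = -7*(-5*D + D) = -(-28)*D = 28*D)
((-56/(-47) + 20/(-54)) + N(11))*(-43) = ((-56/(-47) + 20/(-54)) + 28*11)*(-43) = ((-56*(-1/47) + 20*(-1/54)) + 308)*(-43) = ((56/47 - 10/27) + 308)*(-43) = (1042/1269 + 308)*(-43) = (391894/1269)*(-43) = -16851442/1269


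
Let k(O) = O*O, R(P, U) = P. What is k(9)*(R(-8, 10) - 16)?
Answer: -1944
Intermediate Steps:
k(O) = O**2
k(9)*(R(-8, 10) - 16) = 9**2*(-8 - 16) = 81*(-24) = -1944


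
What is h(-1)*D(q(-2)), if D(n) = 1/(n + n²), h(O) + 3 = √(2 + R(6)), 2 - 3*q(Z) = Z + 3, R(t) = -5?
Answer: -27/4 + 9*I*√3/4 ≈ -6.75 + 3.8971*I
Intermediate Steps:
q(Z) = -⅓ - Z/3 (q(Z) = ⅔ - (Z + 3)/3 = ⅔ - (3 + Z)/3 = ⅔ + (-1 - Z/3) = -⅓ - Z/3)
h(O) = -3 + I*√3 (h(O) = -3 + √(2 - 5) = -3 + √(-3) = -3 + I*√3)
h(-1)*D(q(-2)) = (-3 + I*√3)*(1/((-⅓ - ⅓*(-2))*(1 + (-⅓ - ⅓*(-2))))) = (-3 + I*√3)*(1/((-⅓ + ⅔)*(1 + (-⅓ + ⅔)))) = (-3 + I*√3)*(1/((⅓)*(1 + ⅓))) = (-3 + I*√3)*(3/(4/3)) = (-3 + I*√3)*(3*(¾)) = (-3 + I*√3)*(9/4) = -27/4 + 9*I*√3/4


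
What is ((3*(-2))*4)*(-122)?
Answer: 2928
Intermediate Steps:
((3*(-2))*4)*(-122) = -6*4*(-122) = -24*(-122) = 2928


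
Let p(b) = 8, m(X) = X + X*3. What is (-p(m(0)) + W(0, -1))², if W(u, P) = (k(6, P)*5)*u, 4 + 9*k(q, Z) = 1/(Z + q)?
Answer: 64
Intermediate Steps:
k(q, Z) = -4/9 + 1/(9*(Z + q))
m(X) = 4*X (m(X) = X + 3*X = 4*X)
W(u, P) = 5*u*(-23 - 4*P)/(9*(6 + P)) (W(u, P) = (((1 - 4*P - 4*6)/(9*(P + 6)))*5)*u = (((1 - 4*P - 24)/(9*(6 + P)))*5)*u = (((-23 - 4*P)/(9*(6 + P)))*5)*u = (5*(-23 - 4*P)/(9*(6 + P)))*u = 5*u*(-23 - 4*P)/(9*(6 + P)))
(-p(m(0)) + W(0, -1))² = (-1*8 - 5*0*(23 + 4*(-1))/(54 + 9*(-1)))² = (-8 - 5*0*(23 - 4)/(54 - 9))² = (-8 - 5*0*19/45)² = (-8 - 5*0*1/45*19)² = (-8 + 0)² = (-8)² = 64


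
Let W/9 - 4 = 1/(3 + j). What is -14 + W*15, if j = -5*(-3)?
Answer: 1067/2 ≈ 533.50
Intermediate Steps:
j = 15
W = 73/2 (W = 36 + 9/(3 + 15) = 36 + 9/18 = 36 + 9*(1/18) = 36 + ½ = 73/2 ≈ 36.500)
-14 + W*15 = -14 + (73/2)*15 = -14 + 1095/2 = 1067/2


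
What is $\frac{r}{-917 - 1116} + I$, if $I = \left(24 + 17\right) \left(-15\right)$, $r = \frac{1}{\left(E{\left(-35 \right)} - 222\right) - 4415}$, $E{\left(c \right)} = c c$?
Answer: $- \frac{4266006539}{6936596} \approx -615.0$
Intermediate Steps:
$E{\left(c \right)} = c^{2}$
$r = - \frac{1}{3412}$ ($r = \frac{1}{\left(\left(-35\right)^{2} - 222\right) - 4415} = \frac{1}{\left(1225 - 222\right) - 4415} = \frac{1}{1003 - 4415} = \frac{1}{-3412} = - \frac{1}{3412} \approx -0.00029308$)
$I = -615$ ($I = 41 \left(-15\right) = -615$)
$\frac{r}{-917 - 1116} + I = - \frac{1}{3412 \left(-917 - 1116\right)} - 615 = - \frac{1}{3412 \left(-2033\right)} - 615 = \left(- \frac{1}{3412}\right) \left(- \frac{1}{2033}\right) - 615 = \frac{1}{6936596} - 615 = - \frac{4266006539}{6936596}$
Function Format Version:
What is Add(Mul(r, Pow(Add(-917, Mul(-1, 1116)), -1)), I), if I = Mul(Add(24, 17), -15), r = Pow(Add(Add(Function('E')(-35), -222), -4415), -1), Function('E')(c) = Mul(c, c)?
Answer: Rational(-4266006539, 6936596) ≈ -615.00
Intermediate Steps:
Function('E')(c) = Pow(c, 2)
r = Rational(-1, 3412) (r = Pow(Add(Add(Pow(-35, 2), -222), -4415), -1) = Pow(Add(Add(1225, -222), -4415), -1) = Pow(Add(1003, -4415), -1) = Pow(-3412, -1) = Rational(-1, 3412) ≈ -0.00029308)
I = -615 (I = Mul(41, -15) = -615)
Add(Mul(r, Pow(Add(-917, Mul(-1, 1116)), -1)), I) = Add(Mul(Rational(-1, 3412), Pow(Add(-917, Mul(-1, 1116)), -1)), -615) = Add(Mul(Rational(-1, 3412), Pow(Add(-917, -1116), -1)), -615) = Add(Mul(Rational(-1, 3412), Pow(-2033, -1)), -615) = Add(Mul(Rational(-1, 3412), Rational(-1, 2033)), -615) = Add(Rational(1, 6936596), -615) = Rational(-4266006539, 6936596)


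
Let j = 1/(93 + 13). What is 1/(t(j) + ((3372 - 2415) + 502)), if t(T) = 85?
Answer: 1/1544 ≈ 0.00064767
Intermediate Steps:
j = 1/106 ≈ 0.0094340
1/(t(j) + ((3372 - 2415) + 502)) = 1/(85 + ((3372 - 2415) + 502)) = 1/(85 + (957 + 502)) = 1/(85 + 1459) = 1/1544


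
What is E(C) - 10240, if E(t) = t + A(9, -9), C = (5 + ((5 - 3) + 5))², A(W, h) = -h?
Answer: -10087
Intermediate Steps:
C = 144 (C = (5 + (2 + 5))² = (5 + 7)² = 12² = 144)
E(t) = 9 + t (E(t) = t - 1*(-9) = t + 9 = 9 + t)
E(C) - 10240 = (9 + 144) - 10240 = 153 - 10240 = -10087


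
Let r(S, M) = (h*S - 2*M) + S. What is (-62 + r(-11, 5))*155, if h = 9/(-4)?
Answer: -36115/4 ≈ -9028.8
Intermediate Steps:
h = -9/4 (h = 9*(-1/4) = -9/4 ≈ -2.2500)
r(S, M) = -2*M - 5*S/4 (r(S, M) = (-9*S/4 - 2*M) + S = (-2*M - 9*S/4) + S = -2*M - 5*S/4)
(-62 + r(-11, 5))*155 = (-62 + (-2*5 - 5/4*(-11)))*155 = (-62 + (-10 + 55/4))*155 = (-62 + 15/4)*155 = -233/4*155 = -36115/4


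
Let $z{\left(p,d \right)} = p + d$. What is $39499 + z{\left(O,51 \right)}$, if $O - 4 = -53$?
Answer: $39501$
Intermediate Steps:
$O = -49$ ($O = 4 - 53 = -49$)
$z{\left(p,d \right)} = d + p$
$39499 + z{\left(O,51 \right)} = 39499 + \left(51 - 49\right) = 39499 + 2 = 39501$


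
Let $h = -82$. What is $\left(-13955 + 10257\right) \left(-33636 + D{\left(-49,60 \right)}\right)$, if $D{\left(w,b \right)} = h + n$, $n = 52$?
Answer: $124496868$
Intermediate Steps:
$D{\left(w,b \right)} = -30$ ($D{\left(w,b \right)} = -82 + 52 = -30$)
$\left(-13955 + 10257\right) \left(-33636 + D{\left(-49,60 \right)}\right) = \left(-13955 + 10257\right) \left(-33636 - 30\right) = \left(-3698\right) \left(-33666\right) = 124496868$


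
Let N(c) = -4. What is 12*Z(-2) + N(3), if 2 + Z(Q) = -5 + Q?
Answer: -112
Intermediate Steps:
Z(Q) = -7 + Q (Z(Q) = -2 + (-5 + Q) = -7 + Q)
12*Z(-2) + N(3) = 12*(-7 - 2) - 4 = 12*(-9) - 4 = -108 - 4 = -112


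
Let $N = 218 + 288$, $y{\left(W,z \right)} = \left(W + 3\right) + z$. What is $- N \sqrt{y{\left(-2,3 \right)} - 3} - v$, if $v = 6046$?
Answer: $-6552$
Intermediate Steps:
$y{\left(W,z \right)} = 3 + W + z$ ($y{\left(W,z \right)} = \left(3 + W\right) + z = 3 + W + z$)
$N = 506$
$- N \sqrt{y{\left(-2,3 \right)} - 3} - v = - 506 \sqrt{\left(3 - 2 + 3\right) - 3} - 6046 = - 506 \sqrt{4 - 3} - 6046 = - 506 \sqrt{1} - 6046 = - 506 \cdot 1 - 6046 = \left(-1\right) 506 - 6046 = -506 - 6046 = -6552$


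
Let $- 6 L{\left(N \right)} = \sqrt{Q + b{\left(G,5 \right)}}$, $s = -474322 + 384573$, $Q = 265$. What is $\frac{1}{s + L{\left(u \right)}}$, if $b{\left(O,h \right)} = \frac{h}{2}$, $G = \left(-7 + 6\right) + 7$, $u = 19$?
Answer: $- \frac{6461928}{579951575537} + \frac{6 \sqrt{1070}}{579951575537} \approx -1.1142 \cdot 10^{-5}$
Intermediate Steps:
$G = 6$ ($G = -1 + 7 = 6$)
$b{\left(O,h \right)} = \frac{h}{2}$ ($b{\left(O,h \right)} = h \frac{1}{2} = \frac{h}{2}$)
$s = -89749$
$L{\left(N \right)} = - \frac{\sqrt{1070}}{12}$ ($L{\left(N \right)} = - \frac{\sqrt{265 + \frac{1}{2} \cdot 5}}{6} = - \frac{\sqrt{265 + \frac{5}{2}}}{6} = - \frac{\sqrt{\frac{535}{2}}}{6} = - \frac{\frac{1}{2} \sqrt{1070}}{6} = - \frac{\sqrt{1070}}{12}$)
$\frac{1}{s + L{\left(u \right)}} = \frac{1}{-89749 - \frac{\sqrt{1070}}{12}}$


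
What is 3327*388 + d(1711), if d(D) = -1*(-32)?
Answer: 1290908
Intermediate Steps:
d(D) = 32
3327*388 + d(1711) = 3327*388 + 32 = 1290876 + 32 = 1290908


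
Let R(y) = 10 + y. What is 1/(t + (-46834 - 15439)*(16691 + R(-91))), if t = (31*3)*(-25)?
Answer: -1/1034356855 ≈ -9.6678e-10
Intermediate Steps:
t = -2325 (t = 93*(-25) = -2325)
1/(t + (-46834 - 15439)*(16691 + R(-91))) = 1/(-2325 + (-46834 - 15439)*(16691 + (10 - 91))) = 1/(-2325 - 62273*(16691 - 81)) = 1/(-2325 - 62273*16610) = 1/(-2325 - 1034354530) = 1/(-1034356855) = -1/1034356855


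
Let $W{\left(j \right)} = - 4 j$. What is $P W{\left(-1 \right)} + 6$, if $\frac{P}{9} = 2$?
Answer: $78$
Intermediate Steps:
$P = 18$ ($P = 9 \cdot 2 = 18$)
$P W{\left(-1 \right)} + 6 = 18 \left(\left(-4\right) \left(-1\right)\right) + 6 = 18 \cdot 4 + 6 = 72 + 6 = 78$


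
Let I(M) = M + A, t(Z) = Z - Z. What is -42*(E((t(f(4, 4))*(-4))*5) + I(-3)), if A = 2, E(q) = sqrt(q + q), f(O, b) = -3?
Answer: 42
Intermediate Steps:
t(Z) = 0
E(q) = sqrt(2)*sqrt(q) (E(q) = sqrt(2*q) = sqrt(2)*sqrt(q))
I(M) = 2 + M (I(M) = M + 2 = 2 + M)
-42*(E((t(f(4, 4))*(-4))*5) + I(-3)) = -42*(sqrt(2)*sqrt((0*(-4))*5) + (2 - 3)) = -42*(sqrt(2)*sqrt(0*5) - 1) = -42*(sqrt(2)*sqrt(0) - 1) = -42*(sqrt(2)*0 - 1) = -42*(0 - 1) = -42*(-1) = 42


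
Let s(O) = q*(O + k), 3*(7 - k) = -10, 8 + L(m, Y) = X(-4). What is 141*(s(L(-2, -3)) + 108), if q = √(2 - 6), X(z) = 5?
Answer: 15228 + 2068*I ≈ 15228.0 + 2068.0*I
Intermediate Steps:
q = 2*I (q = √(-4) = 2*I ≈ 2.0*I)
L(m, Y) = -3 (L(m, Y) = -8 + 5 = -3)
k = 31/3 (k = 7 - ⅓*(-10) = 7 + 10/3 = 31/3 ≈ 10.333)
s(O) = 2*I*(31/3 + O) (s(O) = (2*I)*(O + 31/3) = (2*I)*(31/3 + O) = 2*I*(31/3 + O))
141*(s(L(-2, -3)) + 108) = 141*(I*(62/3 + 2*(-3)) + 108) = 141*(I*(62/3 - 6) + 108) = 141*(I*(44/3) + 108) = 141*(44*I/3 + 108) = 141*(108 + 44*I/3) = 15228 + 2068*I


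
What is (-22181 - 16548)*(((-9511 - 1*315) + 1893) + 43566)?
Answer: -1380030457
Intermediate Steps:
(-22181 - 16548)*(((-9511 - 1*315) + 1893) + 43566) = -38729*(((-9511 - 315) + 1893) + 43566) = -38729*((-9826 + 1893) + 43566) = -38729*(-7933 + 43566) = -38729*35633 = -1380030457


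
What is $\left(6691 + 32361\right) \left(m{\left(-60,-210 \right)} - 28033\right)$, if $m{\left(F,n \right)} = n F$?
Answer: $-602689516$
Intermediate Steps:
$m{\left(F,n \right)} = F n$
$\left(6691 + 32361\right) \left(m{\left(-60,-210 \right)} - 28033\right) = \left(6691 + 32361\right) \left(\left(-60\right) \left(-210\right) - 28033\right) = 39052 \left(12600 - 28033\right) = 39052 \left(-15433\right) = -602689516$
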